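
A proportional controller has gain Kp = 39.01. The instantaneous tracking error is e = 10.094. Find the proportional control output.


u_P = Kp * e = 39.01 * 10.094 = 393.7669

393.7669


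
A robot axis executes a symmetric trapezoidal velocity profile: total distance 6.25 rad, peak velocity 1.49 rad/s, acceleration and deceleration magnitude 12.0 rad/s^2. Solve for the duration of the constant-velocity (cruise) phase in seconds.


t_acc = v/a = 0.124167 s, d_acc = v^2/(2a) = 0.092504 rad each
d_cruise = 6.25 - 2*0.092504 = 6.064992 rad
t_cruise = d_cruise/v = 6.064992/1.49 = 4.0705

4.0705 s


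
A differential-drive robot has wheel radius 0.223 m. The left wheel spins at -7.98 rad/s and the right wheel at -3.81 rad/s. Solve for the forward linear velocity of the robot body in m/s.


v = r*(wR + wL)/2 = 0.223*(-3.81 + -7.98)/2 = -1.3146

-1.3146 m/s


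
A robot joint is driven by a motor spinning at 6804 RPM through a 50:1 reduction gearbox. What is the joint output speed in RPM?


omega_joint = omega_motor / N = 6804 / 50 = 136.0800

136.0800 RPM


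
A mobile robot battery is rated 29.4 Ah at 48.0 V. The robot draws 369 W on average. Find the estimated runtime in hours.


E = 29.4*48.0 = 1411.2000 Wh
t = E/P = 1411.2000/369 = 3.8244

3.8244 hours


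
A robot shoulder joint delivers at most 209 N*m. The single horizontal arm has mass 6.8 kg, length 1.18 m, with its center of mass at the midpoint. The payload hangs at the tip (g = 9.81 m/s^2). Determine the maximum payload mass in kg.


tau_arm = m_arm*g*(L/2) = 6.8*9.81*1.18/2 = 39.3577 N*m
tau_payload = tau_max - tau_arm = 209 - 39.3577 = 169.6423
m_payload = tau_payload / (g*L) = 169.6423 / (9.81*1.18) = 14.6549

14.6549 kg


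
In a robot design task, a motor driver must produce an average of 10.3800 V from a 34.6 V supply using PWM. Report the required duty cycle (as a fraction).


D = V_avg/V_supply = 10.3800/34.6 = 0.3000

0.3000


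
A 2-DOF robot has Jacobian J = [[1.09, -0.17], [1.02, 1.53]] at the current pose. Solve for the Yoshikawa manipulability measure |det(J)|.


det(J) = 1.09*1.53 - (-0.17)*(1.02) = 1.8411
|det(J)| = 1.8411

1.8411


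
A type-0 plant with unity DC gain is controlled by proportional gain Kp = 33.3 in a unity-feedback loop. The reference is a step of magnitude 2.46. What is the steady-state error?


e_ss = R/(1 + Kp) = 2.46/(1 + 33.3) = 2.46/34.3000 = 0.0717

0.0717


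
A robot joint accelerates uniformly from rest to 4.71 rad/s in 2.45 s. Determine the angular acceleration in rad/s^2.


alpha = delta_omega / t = 4.71 / 2.45 = 1.9224

1.9224 rad/s^2


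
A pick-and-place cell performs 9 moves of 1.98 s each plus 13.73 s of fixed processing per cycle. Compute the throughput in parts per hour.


T_cycle = 9*1.98 + 13.73 = 31.5500 s
rate = 3600/T = 114.1046

114.1046 parts/hour


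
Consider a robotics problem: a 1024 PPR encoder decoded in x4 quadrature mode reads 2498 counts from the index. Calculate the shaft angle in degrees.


angle = counts * 360 / (PPR*4) = 2498 * 360 / 4096 = 219.5508

219.5508 degrees


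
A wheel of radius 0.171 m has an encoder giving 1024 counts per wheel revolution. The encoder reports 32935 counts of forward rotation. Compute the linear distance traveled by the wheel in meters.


revs = 32935/1024 = 32.163086
d = revs * 2*pi*r = 32.163086 * 2*pi*0.171 = 34.5568

34.5568 m


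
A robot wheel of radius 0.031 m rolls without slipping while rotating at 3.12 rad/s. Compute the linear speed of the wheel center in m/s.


v = omega * r = 3.12 * 0.031 = 0.0967

0.0967 m/s


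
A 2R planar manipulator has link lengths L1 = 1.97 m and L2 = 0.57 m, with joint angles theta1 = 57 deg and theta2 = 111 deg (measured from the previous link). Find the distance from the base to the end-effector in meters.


x = L1*cos(th1) + L2*cos(th1+th2) = 0.515395
y = L1*sin(th1) + L2*sin(th1+th2) = 1.770691
d = sqrt(x^2 + y^2) = sqrt(0.265632 + 3.135347) = 1.8442

1.8442 m


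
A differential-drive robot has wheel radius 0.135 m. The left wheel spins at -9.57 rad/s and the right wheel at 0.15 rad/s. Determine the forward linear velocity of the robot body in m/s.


v = r*(wR + wL)/2 = 0.135*(0.15 + -9.57)/2 = -0.6359

-0.6359 m/s


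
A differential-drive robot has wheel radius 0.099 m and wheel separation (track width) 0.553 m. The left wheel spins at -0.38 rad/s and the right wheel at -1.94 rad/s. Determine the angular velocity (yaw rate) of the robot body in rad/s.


omega = r*(wR - wL)/L = 0.099*(-1.94 - (-0.38))/0.553 = -0.2793

-0.2793 rad/s


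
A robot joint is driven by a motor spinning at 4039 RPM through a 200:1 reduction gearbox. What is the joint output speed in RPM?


omega_joint = omega_motor / N = 4039 / 200 = 20.1950

20.1950 RPM


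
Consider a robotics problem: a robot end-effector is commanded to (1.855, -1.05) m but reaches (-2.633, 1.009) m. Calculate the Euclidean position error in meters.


dx = -2.633 - (1.855) = -4.4880, dy = 1.009 - (-1.05) = 2.0590
err = sqrt(20.142144 + 4.239481) = 4.9378

4.9378 m


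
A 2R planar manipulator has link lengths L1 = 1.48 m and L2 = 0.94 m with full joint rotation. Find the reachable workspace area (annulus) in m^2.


r_max = L1 + L2 = 2.4200, r_min = |L1 - L2| = 0.5400
A = pi*(r_max^2 - r_min^2) = pi*(5.8564 - 0.2916) = 17.4823

17.4823 m^2


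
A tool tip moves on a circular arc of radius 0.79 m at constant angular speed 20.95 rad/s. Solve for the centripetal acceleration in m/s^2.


a_c = omega^2 * r = 20.95^2 * 0.79 = 346.7330

346.7330 m/s^2


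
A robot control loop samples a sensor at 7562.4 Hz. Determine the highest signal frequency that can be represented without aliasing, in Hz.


f_max = f_s/2 = 7562.4/2 = 3781.2000

3781.2000 Hz


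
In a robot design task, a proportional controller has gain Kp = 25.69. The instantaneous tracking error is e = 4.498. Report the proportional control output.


u_P = Kp * e = 25.69 * 4.498 = 115.5536

115.5536


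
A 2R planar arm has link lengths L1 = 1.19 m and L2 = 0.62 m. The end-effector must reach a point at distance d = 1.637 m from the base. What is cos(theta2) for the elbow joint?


cos(th2) = (d^2 - L1^2 - L2^2)/(2*L1*L2) = (1.637^2 - 1.19^2 - 0.62^2)/(2*1.19*0.62) = 0.5959

0.5959


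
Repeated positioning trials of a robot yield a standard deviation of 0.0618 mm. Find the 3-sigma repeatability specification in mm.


repeatability = 3*sigma = 3*0.0618 = 0.1854

0.1854 mm


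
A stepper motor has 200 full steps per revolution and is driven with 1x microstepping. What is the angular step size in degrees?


step = 360/(200*1) = 360/200 = 1.8000

1.8000 degrees


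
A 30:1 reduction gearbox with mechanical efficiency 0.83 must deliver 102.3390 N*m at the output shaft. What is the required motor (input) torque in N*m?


tau_in = tau_out / (N * eta) = 102.3390 / (30 * 0.83) = 4.1100

4.1100 N*m


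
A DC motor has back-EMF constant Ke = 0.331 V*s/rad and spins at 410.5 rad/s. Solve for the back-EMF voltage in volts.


V_emf = Ke * omega = 0.331*410.5 = 135.8755

135.8755 V


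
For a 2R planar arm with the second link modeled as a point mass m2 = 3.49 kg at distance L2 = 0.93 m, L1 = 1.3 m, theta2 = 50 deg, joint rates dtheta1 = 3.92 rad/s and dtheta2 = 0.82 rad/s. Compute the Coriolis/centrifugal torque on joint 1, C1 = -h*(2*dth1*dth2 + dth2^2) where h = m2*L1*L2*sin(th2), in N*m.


h = m2*L1*L2*sin(th2) = 3.49*1.3*0.93*sin(50 deg) = 3.232256
C1 = -h*(2*3.92*0.82 + 0.82^2) = -3.232256*7.1012 = -22.9529

-22.9529 N*m


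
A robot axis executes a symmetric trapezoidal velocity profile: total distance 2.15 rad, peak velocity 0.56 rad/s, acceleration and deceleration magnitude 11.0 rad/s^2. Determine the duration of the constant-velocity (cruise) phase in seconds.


t_acc = v/a = 0.050909 s, d_acc = v^2/(2a) = 0.014255 rad each
d_cruise = 2.15 - 2*0.014255 = 2.121490 rad
t_cruise = d_cruise/v = 2.121490/0.56 = 3.7884

3.7884 s


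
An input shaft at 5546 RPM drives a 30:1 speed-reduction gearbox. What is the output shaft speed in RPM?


omega_out = omega_in / N = 5546 / 30 = 184.8667

184.8667 RPM


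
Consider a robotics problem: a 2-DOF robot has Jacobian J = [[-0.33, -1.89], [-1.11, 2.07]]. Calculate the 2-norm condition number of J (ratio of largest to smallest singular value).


JJ^T eigenvalues: trace(JJ^T) = 9.1980, det(JJ^T) = det(J)^2 = 7.73396100
s_max^2 = (9.1980 + sqrt(53.66736000))/2 = 8.26190049
s_min^2 = (9.1980 - sqrt(53.66736000))/2 = 0.93609951
kappa = s_max/s_min = sqrt(8.26190049/0.93609951) = 2.9708

2.9708


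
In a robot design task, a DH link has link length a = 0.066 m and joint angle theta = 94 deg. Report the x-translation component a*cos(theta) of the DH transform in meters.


a*cos(theta) = 0.066*cos(94 deg) = -0.0046

-0.0046 m


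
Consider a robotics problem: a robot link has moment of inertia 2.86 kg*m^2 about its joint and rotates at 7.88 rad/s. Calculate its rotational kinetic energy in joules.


KE = (1/2)*I*omega^2 = 0.5*2.86*7.88^2 = 88.7950

88.7950 J


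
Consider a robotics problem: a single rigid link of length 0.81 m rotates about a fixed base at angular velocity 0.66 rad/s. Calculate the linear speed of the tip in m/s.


v = L*omega = 0.81 * 0.66 = 0.5346

0.5346 m/s


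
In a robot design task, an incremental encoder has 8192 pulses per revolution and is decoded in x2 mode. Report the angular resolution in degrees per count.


resolution = 360 / (PPR * 2) = 360 / 16384 = 0.0220

0.0220 degrees


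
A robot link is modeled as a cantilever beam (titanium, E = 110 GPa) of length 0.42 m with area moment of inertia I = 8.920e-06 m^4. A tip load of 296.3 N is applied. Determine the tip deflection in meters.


delta = F*L^3/(3*E*I) = 296.3*0.42^3/(3*1.100e+11*8.920e-06)
      = 21.9522744/2943600 = 7.4576e-06

7.4576e-06 m


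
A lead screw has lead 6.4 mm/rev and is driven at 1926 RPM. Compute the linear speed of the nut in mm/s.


v = lead * (RPM/60) = 6.4*1926/60 = 205.4400

205.4400 mm/s


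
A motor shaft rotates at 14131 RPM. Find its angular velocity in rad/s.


omega = 14131 * 2*pi/60 = 1479.7949

1479.7949 rad/s


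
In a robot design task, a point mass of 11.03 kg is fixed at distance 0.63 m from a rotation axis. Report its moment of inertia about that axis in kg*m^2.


I = m*r^2 = 11.03*0.63^2 = 4.3778

4.3778 kg*m^2


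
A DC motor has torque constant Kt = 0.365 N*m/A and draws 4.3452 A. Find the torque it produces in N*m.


tau = Kt * I = 0.365*4.3452 = 1.5860

1.5860 N*m


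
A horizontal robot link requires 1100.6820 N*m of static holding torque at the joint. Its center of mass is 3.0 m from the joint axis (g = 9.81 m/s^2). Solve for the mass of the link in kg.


m = tau / (g*L) = 1100.6820 / (9.81 * 3.0) = 37.4000

37.4000 kg


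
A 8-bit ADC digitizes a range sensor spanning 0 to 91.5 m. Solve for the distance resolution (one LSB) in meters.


res = range / 2^n = 91.5/2^8 = 91.5/256 = 0.3574

0.3574 m


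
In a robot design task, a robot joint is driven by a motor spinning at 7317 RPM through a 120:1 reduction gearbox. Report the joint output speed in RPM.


omega_joint = omega_motor / N = 7317 / 120 = 60.9750

60.9750 RPM


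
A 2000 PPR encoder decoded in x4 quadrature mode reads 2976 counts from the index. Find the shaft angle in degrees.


angle = counts * 360 / (PPR*4) = 2976 * 360 / 8000 = 133.9200

133.9200 degrees


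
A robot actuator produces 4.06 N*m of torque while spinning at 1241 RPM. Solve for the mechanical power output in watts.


omega = 1241 * 2*pi/60 = 129.957216 rad/s
P = tau * omega = 4.06 * 129.957216 = 527.6263

527.6263 W


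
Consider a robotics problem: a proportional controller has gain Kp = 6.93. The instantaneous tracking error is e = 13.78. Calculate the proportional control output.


u_P = Kp * e = 6.93 * 13.78 = 95.4954

95.4954


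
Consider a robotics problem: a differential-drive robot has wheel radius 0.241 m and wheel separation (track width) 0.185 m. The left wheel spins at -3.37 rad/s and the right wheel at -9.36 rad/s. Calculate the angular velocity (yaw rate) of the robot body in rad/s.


omega = r*(wR - wL)/L = 0.241*(-9.36 - (-3.37))/0.185 = -7.8032

-7.8032 rad/s


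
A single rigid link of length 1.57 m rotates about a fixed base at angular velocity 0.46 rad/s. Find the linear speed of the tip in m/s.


v = L*omega = 1.57 * 0.46 = 0.7222

0.7222 m/s


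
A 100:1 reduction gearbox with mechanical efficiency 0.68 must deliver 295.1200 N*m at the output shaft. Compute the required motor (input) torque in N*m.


tau_in = tau_out / (N * eta) = 295.1200 / (100 * 0.68) = 4.3400

4.3400 N*m


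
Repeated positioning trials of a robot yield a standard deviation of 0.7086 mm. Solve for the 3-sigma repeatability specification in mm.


repeatability = 3*sigma = 3*0.7086 = 2.1258

2.1258 mm


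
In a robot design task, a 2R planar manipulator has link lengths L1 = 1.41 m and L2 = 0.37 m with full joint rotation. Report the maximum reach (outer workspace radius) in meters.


r_max = L1 + L2 = 1.41 + 0.37 = 1.7800

1.7800 m


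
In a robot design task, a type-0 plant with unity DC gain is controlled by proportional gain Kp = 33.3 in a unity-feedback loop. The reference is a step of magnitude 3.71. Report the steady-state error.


e_ss = R/(1 + Kp) = 3.71/(1 + 33.3) = 3.71/34.3000 = 0.1082

0.1082


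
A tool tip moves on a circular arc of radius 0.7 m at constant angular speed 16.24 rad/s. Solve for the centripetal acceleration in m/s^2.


a_c = omega^2 * r = 16.24^2 * 0.7 = 184.6163

184.6163 m/s^2


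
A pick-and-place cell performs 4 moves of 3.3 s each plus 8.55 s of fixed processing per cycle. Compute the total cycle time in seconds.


T = 4*3.3 + 8.55 = 21.7500

21.7500 s


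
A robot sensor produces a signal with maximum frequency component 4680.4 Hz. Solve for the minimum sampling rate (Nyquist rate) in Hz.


f_s,min = 2*f_max = 2*4680.4 = 9360.8000

9360.8000 Hz


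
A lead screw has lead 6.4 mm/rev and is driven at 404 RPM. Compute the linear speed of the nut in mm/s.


v = lead * (RPM/60) = 6.4*404/60 = 43.0933

43.0933 mm/s


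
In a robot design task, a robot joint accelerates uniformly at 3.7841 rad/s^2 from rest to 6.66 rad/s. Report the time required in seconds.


t = delta_omega / alpha = 6.66 / 3.7841 = 1.7600

1.7600 s


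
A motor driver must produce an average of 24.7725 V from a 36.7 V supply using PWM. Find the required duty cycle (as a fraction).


D = V_avg/V_supply = 24.7725/36.7 = 0.6750

0.6750


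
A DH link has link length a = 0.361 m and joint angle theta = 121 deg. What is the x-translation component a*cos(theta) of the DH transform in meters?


a*cos(theta) = 0.361*cos(121 deg) = -0.1859

-0.1859 m


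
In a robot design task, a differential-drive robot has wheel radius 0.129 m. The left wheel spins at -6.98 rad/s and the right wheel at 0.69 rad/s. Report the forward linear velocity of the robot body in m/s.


v = r*(wR + wL)/2 = 0.129*(0.69 + -6.98)/2 = -0.4057

-0.4057 m/s


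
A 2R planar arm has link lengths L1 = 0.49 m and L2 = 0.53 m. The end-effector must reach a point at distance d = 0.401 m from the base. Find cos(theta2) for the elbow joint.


cos(th2) = (d^2 - L1^2 - L2^2)/(2*L1*L2) = (0.401^2 - 0.49^2 - 0.53^2)/(2*0.49*0.53) = -0.6935

-0.6935


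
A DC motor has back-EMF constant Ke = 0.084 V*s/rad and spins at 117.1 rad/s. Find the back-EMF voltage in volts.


V_emf = Ke * omega = 0.084*117.1 = 9.8364

9.8364 V


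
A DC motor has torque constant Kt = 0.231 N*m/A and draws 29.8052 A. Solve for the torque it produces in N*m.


tau = Kt * I = 0.231*29.8052 = 6.8850

6.8850 N*m


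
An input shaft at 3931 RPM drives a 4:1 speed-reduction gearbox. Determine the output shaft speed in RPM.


omega_out = omega_in / N = 3931 / 4 = 982.7500

982.7500 RPM


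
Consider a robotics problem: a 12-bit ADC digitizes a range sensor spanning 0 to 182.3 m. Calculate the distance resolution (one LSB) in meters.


res = range / 2^n = 182.3/2^12 = 182.3/4096 = 0.0445

0.0445 m


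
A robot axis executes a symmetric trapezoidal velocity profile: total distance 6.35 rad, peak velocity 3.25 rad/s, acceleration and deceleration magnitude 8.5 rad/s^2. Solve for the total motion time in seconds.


t_acc = v/a = 3.25/8.5 = 0.382353 s
d_acc = v^2/(2a) = 0.621324 rad (each ramp)
d_cruise = 6.35 - 2*0.621324 = 5.107352 rad
t_cruise = 5.107352/3.25 = 1.571493 s
t_total = 2*0.382353 + 1.571493 = 2.3362

2.3362 s


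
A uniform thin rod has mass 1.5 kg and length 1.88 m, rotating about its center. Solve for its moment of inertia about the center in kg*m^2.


I = (1/12)*m*L^2 = (1/12)*1.5*1.88^2 = 0.4418

0.4418 kg*m^2


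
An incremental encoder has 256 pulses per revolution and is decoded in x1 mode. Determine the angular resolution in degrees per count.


resolution = 360 / (PPR * 1) = 360 / 256 = 1.4062

1.4062 degrees


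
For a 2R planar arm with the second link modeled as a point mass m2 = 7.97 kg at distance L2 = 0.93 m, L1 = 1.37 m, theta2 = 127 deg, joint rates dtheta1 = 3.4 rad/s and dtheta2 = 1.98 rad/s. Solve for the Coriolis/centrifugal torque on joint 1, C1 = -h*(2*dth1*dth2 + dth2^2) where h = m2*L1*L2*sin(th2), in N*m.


h = m2*L1*L2*sin(th2) = 7.97*1.37*0.93*sin(127 deg) = 8.109806
C1 = -h*(2*3.4*1.98 + 1.98^2) = -8.109806*17.3844 = -140.9841

-140.9841 N*m


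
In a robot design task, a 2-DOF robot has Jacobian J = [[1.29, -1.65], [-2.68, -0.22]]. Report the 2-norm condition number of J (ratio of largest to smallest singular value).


JJ^T eigenvalues: trace(JJ^T) = 11.6174, det(JJ^T) = det(J)^2 = 22.14455364
s_max^2 = (11.6174 + sqrt(46.38576820))/2 = 9.21405491
s_min^2 = (11.6174 - sqrt(46.38576820))/2 = 2.40334509
kappa = s_max/s_min = sqrt(9.21405491/2.40334509) = 1.9580

1.9580


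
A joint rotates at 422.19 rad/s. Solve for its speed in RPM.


RPM = 422.19 * 60/(2*pi) = 4031.6175

4031.6175 RPM


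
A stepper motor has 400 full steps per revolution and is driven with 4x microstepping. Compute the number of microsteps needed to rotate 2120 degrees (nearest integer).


step_size = 360/(400*4) = 360/1600 = 0.225000 deg
n = 2120/(360/1600) = 2120*1600/360 = 9422.2222 -> 9422

9422 steps


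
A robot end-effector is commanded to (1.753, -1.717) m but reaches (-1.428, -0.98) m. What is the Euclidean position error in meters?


dx = -1.428 - (1.753) = -3.1810, dy = -0.98 - (-1.717) = 0.7370
err = sqrt(10.118761 + 0.543169) = 3.2653

3.2653 m


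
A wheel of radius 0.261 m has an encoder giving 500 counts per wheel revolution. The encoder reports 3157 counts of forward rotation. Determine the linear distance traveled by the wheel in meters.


revs = 3157/500 = 6.314000
d = revs * 2*pi*r = 6.314000 * 2*pi*0.261 = 10.3544

10.3544 m


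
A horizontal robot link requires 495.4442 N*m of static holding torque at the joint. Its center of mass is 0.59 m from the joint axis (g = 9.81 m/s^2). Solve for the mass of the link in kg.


m = tau / (g*L) = 495.4442 / (9.81 * 0.59) = 85.6000

85.6000 kg


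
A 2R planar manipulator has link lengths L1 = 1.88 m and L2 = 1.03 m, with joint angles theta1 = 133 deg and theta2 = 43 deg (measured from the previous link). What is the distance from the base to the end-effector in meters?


x = L1*cos(th1) + L2*cos(th1+th2) = -2.309648
y = L1*sin(th1) + L2*sin(th1+th2) = 1.446794
d = sqrt(x^2 + y^2) = sqrt(5.334474 + 2.093213) = 2.7254

2.7254 m


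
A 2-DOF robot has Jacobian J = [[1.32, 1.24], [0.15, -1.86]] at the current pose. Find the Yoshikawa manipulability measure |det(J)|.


det(J) = 1.32*-1.86 - (1.24)*(0.15) = -2.6412
|det(J)| = 2.6412

2.6412


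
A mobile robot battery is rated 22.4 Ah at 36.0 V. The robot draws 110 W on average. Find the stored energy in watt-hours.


E = capacity * V = 22.4*36.0 = 806.4000

806.4000 Wh


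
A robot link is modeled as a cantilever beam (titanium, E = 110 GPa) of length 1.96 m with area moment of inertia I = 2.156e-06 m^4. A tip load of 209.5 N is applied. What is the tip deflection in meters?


delta = F*L^3/(3*E*I) = 209.5*1.96^3/(3*1.100e+11*2.156e-06)
      = 1577.437792/711480 = 0.0022

0.0022 m


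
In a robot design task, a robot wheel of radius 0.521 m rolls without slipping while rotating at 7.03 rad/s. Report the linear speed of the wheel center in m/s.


v = omega * r = 7.03 * 0.521 = 3.6626

3.6626 m/s


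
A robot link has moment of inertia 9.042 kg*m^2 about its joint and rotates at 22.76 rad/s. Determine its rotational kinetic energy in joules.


KE = (1/2)*I*omega^2 = 0.5*9.042*22.76^2 = 2341.9576

2341.9576 J


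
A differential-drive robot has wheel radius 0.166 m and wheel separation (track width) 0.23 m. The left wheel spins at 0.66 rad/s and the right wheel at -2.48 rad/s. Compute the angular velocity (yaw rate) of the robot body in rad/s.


omega = r*(wR - wL)/L = 0.166*(-2.48 - (0.66))/0.23 = -2.2663

-2.2663 rad/s


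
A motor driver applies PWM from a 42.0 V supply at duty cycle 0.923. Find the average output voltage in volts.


V_avg = V_supply * D = 42.0*0.923 = 38.7660

38.7660 V


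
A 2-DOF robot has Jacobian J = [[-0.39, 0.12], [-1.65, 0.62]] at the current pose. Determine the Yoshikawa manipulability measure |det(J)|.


det(J) = -0.39*0.62 - (0.12)*(-1.65) = -0.0438
|det(J)| = 0.0438

0.0438


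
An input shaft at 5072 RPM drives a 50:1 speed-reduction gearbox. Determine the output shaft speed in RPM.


omega_out = omega_in / N = 5072 / 50 = 101.4400

101.4400 RPM


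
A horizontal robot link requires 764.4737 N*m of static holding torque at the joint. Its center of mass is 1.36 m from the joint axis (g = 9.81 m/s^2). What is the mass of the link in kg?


m = tau / (g*L) = 764.4737 / (9.81 * 1.36) = 57.3000

57.3000 kg


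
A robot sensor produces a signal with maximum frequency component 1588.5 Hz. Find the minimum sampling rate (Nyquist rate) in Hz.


f_s,min = 2*f_max = 2*1588.5 = 3177.0000

3177.0000 Hz


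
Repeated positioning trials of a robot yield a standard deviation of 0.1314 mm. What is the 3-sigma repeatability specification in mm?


repeatability = 3*sigma = 3*0.1314 = 0.3942

0.3942 mm


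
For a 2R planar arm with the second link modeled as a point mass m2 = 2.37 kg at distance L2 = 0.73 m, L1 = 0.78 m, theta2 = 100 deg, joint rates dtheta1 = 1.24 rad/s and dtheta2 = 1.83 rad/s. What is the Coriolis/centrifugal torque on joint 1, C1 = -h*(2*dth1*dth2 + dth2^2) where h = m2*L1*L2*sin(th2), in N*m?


h = m2*L1*L2*sin(th2) = 2.37*0.78*0.73*sin(100 deg) = 1.328976
C1 = -h*(2*1.24*1.83 + 1.83^2) = -1.328976*7.8873 = -10.4820

-10.4820 N*m


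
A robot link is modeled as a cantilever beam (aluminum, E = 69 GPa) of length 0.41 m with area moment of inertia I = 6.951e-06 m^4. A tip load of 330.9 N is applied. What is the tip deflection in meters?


delta = F*L^3/(3*E*I) = 330.9*0.41^3/(3*6.900e+10*6.951e-06)
      = 22.8059589/1438857 = 1.5850e-05

1.5850e-05 m


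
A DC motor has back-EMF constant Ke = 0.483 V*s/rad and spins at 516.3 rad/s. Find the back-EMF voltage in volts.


V_emf = Ke * omega = 0.483*516.3 = 249.3729

249.3729 V


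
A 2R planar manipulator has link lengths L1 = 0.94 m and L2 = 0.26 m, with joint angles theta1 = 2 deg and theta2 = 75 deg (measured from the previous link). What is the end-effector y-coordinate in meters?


y = L1*sin(th1) + L2*sin(th1+th2) = 0.94*sin(2 deg) + 0.26*sin(77 deg) = 0.2861

0.2861 m


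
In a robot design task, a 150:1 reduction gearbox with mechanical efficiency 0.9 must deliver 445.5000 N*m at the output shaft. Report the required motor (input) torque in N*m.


tau_in = tau_out / (N * eta) = 445.5000 / (150 * 0.9) = 3.3000

3.3000 N*m


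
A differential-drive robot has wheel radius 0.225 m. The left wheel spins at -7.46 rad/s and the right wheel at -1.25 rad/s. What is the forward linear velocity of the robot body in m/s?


v = r*(wR + wL)/2 = 0.225*(-1.25 + -7.46)/2 = -0.9799

-0.9799 m/s


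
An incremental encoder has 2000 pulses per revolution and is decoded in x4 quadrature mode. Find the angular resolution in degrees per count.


resolution = 360 / (PPR * 4) = 360 / 8000 = 0.0450

0.0450 degrees


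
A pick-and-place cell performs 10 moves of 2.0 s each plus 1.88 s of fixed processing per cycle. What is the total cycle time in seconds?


T = 10*2.0 + 1.88 = 21.8800

21.8800 s


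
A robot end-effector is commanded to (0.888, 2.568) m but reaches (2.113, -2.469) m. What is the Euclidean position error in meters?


dx = 2.113 - (0.888) = 1.2250, dy = -2.469 - (2.568) = -5.0370
err = sqrt(1.500625 + 25.371369) = 5.1838

5.1838 m


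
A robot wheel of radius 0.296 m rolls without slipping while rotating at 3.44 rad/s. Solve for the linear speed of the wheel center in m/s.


v = omega * r = 3.44 * 0.296 = 1.0182

1.0182 m/s


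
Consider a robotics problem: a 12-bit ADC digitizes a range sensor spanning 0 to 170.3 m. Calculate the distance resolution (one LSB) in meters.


res = range / 2^n = 170.3/2^12 = 170.3/4096 = 0.0416

0.0416 m


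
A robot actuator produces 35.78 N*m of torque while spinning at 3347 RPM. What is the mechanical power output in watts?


omega = 3347 * 2*pi/60 = 350.497020 rad/s
P = tau * omega = 35.78 * 350.497020 = 12540.7834

12540.7834 W


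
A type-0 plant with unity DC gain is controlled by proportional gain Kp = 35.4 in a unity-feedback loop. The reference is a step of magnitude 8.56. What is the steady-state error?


e_ss = R/(1 + Kp) = 8.56/(1 + 35.4) = 8.56/36.4000 = 0.2352

0.2352


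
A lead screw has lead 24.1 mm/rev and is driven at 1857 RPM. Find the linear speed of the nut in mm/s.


v = lead * (RPM/60) = 24.1*1857/60 = 745.8950

745.8950 mm/s


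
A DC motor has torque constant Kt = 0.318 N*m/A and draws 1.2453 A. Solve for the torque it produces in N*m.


tau = Kt * I = 0.318*1.2453 = 0.3960

0.3960 N*m


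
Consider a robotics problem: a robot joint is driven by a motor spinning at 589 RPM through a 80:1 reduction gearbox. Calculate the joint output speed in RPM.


omega_joint = omega_motor / N = 589 / 80 = 7.3625

7.3625 RPM


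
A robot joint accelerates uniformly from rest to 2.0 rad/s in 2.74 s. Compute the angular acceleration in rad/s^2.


alpha = delta_omega / t = 2.0 / 2.74 = 0.7299

0.7299 rad/s^2


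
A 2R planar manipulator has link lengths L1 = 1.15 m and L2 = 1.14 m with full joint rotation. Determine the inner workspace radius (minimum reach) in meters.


r_min = |L1 - L2| = |1.15 - 1.14| = 0.0100

0.0100 m


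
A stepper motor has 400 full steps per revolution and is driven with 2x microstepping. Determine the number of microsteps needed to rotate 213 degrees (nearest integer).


step_size = 360/(400*2) = 360/800 = 0.450000 deg
n = 213/(360/800) = 213*800/360 = 473.3333 -> 473

473 steps


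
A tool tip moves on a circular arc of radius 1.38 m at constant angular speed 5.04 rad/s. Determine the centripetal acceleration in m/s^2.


a_c = omega^2 * r = 5.04^2 * 1.38 = 35.0542

35.0542 m/s^2


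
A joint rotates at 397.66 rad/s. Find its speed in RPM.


RPM = 397.66 * 60/(2*pi) = 3797.3733

3797.3733 RPM


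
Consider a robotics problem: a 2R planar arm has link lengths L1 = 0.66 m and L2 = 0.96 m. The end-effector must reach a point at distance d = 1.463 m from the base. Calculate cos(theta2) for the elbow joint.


cos(th2) = (d^2 - L1^2 - L2^2)/(2*L1*L2) = (1.463^2 - 0.66^2 - 0.96^2)/(2*0.66*0.96) = 0.6180

0.6180


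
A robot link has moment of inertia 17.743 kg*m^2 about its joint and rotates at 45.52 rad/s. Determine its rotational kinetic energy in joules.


KE = (1/2)*I*omega^2 = 0.5*17.743*45.52^2 = 18382.3726

18382.3726 J


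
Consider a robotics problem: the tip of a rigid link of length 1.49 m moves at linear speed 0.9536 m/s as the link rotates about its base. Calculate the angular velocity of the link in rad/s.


omega = v / L = 0.9536 / 1.49 = 0.6400

0.6400 rad/s


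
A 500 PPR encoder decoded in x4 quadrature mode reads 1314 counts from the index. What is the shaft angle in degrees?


angle = counts * 360 / (PPR*4) = 1314 * 360 / 2000 = 236.5200

236.5200 degrees


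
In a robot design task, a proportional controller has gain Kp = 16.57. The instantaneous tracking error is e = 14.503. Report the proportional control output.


u_P = Kp * e = 16.57 * 14.503 = 240.3147

240.3147


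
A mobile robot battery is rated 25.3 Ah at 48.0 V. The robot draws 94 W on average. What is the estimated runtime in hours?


E = 25.3*48.0 = 1214.4000 Wh
t = E/P = 1214.4000/94 = 12.9191

12.9191 hours


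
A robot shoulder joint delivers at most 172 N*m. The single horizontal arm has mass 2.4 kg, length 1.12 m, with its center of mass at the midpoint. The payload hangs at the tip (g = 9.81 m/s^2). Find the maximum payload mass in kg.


tau_arm = m_arm*g*(L/2) = 2.4*9.81*1.12/2 = 13.1846 N*m
tau_payload = tau_max - tau_arm = 172 - 13.1846 = 158.8154
m_payload = tau_payload / (g*L) = 158.8154 / (9.81*1.12) = 14.4546

14.4546 kg


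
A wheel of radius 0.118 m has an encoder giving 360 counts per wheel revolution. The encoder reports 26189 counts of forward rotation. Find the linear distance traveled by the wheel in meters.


revs = 26189/360 = 72.747222
d = revs * 2*pi*r = 72.747222 * 2*pi*0.118 = 53.9359

53.9359 m


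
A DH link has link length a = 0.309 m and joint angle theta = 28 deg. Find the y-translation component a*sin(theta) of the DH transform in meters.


a*sin(theta) = 0.309*sin(28 deg) = 0.1451

0.1451 m


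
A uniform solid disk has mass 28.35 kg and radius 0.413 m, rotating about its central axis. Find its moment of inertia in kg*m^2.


I = (1/2)*m*R^2 = 0.5*28.35*0.413^2 = 2.4178

2.4178 kg*m^2


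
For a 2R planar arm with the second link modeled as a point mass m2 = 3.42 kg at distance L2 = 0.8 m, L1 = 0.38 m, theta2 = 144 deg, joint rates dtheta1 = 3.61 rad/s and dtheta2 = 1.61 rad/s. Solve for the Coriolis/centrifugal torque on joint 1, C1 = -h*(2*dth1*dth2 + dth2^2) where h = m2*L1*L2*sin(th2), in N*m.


h = m2*L1*L2*sin(th2) = 3.42*0.38*0.8*sin(144 deg) = 0.611109
C1 = -h*(2*3.61*1.61 + 1.61^2) = -0.611109*14.2163 = -8.6877

-8.6877 N*m


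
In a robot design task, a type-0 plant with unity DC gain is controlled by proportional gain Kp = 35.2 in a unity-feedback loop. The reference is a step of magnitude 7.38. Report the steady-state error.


e_ss = R/(1 + Kp) = 7.38/(1 + 35.2) = 7.38/36.2000 = 0.2039

0.2039


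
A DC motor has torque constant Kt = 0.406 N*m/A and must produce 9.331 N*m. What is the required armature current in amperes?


I = tau / Kt = 9.331/0.406 = 22.9828

22.9828 A


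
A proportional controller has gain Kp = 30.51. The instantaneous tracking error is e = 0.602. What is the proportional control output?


u_P = Kp * e = 30.51 * 0.602 = 18.3670

18.3670


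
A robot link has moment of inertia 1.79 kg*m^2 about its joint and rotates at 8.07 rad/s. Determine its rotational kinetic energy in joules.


KE = (1/2)*I*omega^2 = 0.5*1.79*8.07^2 = 58.2868

58.2868 J


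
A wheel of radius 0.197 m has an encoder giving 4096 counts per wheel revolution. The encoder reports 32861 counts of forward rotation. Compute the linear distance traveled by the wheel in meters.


revs = 32861/4096 = 8.022705
d = revs * 2*pi*r = 8.022705 * 2*pi*0.197 = 9.9304

9.9304 m


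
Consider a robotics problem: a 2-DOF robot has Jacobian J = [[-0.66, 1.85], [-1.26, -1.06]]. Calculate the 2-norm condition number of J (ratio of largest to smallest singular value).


JJ^T eigenvalues: trace(JJ^T) = 6.5693, det(JJ^T) = det(J)^2 = 9.18453636
s_max^2 = (6.5693 + sqrt(6.41755705))/2 = 4.55129488
s_min^2 = (6.5693 - sqrt(6.41755705))/2 = 2.01800512
kappa = s_max/s_min = sqrt(4.55129488/2.01800512) = 1.5018

1.5018


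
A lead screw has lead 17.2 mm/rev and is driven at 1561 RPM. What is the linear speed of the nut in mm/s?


v = lead * (RPM/60) = 17.2*1561/60 = 447.4867

447.4867 mm/s


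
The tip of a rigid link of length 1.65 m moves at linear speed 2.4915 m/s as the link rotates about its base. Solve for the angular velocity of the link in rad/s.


omega = v / L = 2.4915 / 1.65 = 1.5100

1.5100 rad/s


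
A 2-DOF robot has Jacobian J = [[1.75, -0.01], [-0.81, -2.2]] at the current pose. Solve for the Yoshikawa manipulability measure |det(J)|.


det(J) = 1.75*-2.2 - (-0.01)*(-0.81) = -3.8581
|det(J)| = 3.8581

3.8581


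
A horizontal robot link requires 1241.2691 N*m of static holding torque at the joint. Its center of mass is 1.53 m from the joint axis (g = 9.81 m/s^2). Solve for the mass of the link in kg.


m = tau / (g*L) = 1241.2691 / (9.81 * 1.53) = 82.7000

82.7000 kg


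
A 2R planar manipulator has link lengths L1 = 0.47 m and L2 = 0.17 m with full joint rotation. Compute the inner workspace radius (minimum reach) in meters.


r_min = |L1 - L2| = |0.47 - 0.17| = 0.3000

0.3000 m


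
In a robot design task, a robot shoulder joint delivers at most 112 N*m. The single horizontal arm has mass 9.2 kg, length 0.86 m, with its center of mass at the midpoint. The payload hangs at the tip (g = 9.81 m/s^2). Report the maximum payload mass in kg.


tau_arm = m_arm*g*(L/2) = 9.2*9.81*0.86/2 = 38.8084 N*m
tau_payload = tau_max - tau_arm = 112 - 38.8084 = 73.1916
m_payload = tau_payload / (g*L) = 73.1916 / (9.81*0.86) = 8.6755

8.6755 kg


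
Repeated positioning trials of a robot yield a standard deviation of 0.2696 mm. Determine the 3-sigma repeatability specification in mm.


repeatability = 3*sigma = 3*0.2696 = 0.8088

0.8088 mm


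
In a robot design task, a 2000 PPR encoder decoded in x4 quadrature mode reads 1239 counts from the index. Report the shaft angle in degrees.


angle = counts * 360 / (PPR*4) = 1239 * 360 / 8000 = 55.7550

55.7550 degrees


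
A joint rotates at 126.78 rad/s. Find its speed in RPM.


RPM = 126.78 * 60/(2*pi) = 1210.6598

1210.6598 RPM


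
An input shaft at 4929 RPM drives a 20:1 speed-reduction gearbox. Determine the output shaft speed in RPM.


omega_out = omega_in / N = 4929 / 20 = 246.4500

246.4500 RPM


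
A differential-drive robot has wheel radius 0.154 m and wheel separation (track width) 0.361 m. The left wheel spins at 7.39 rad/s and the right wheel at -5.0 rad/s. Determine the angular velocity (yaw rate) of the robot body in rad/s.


omega = r*(wR - wL)/L = 0.154*(-5.0 - (7.39))/0.361 = -5.2855

-5.2855 rad/s


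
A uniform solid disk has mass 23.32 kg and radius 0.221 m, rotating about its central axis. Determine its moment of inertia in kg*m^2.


I = (1/2)*m*R^2 = 0.5*23.32*0.221^2 = 0.5695

0.5695 kg*m^2


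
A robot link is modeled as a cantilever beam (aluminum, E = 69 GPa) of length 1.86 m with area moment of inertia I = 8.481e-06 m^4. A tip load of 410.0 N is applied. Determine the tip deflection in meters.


delta = F*L^3/(3*E*I) = 410.0*1.86^3/(3*6.900e+10*8.481e-06)
      = 2638.29096/1755567 = 0.0015

0.0015 m


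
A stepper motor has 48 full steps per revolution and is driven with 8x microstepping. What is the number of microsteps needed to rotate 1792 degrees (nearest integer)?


step_size = 360/(48*8) = 360/384 = 0.937500 deg
n = 1792/(360/384) = 1792*384/360 = 1911.4667 -> 1911

1911 steps


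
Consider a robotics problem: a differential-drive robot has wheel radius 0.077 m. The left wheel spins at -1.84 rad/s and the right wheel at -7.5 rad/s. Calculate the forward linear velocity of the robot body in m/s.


v = r*(wR + wL)/2 = 0.077*(-7.5 + -1.84)/2 = -0.3596

-0.3596 m/s


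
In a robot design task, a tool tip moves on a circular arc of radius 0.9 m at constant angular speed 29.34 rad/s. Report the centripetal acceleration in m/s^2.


a_c = omega^2 * r = 29.34^2 * 0.9 = 774.7520

774.7520 m/s^2


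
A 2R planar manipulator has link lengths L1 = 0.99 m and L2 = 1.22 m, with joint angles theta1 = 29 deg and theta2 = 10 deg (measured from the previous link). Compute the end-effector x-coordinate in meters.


x = L1*cos(th1) + L2*cos(th1+th2) = 0.99*cos(29 deg) + 1.22*cos(39 deg) = 1.8140

1.8140 m


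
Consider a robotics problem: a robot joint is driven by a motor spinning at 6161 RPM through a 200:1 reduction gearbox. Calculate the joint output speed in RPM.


omega_joint = omega_motor / N = 6161 / 200 = 30.8050

30.8050 RPM


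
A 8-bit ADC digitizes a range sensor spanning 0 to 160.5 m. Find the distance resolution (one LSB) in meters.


res = range / 2^n = 160.5/2^8 = 160.5/256 = 0.6270

0.6270 m


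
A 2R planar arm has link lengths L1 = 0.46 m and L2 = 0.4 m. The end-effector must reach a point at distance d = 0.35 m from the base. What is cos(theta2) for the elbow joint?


cos(th2) = (d^2 - L1^2 - L2^2)/(2*L1*L2) = (0.35^2 - 0.46^2 - 0.4^2)/(2*0.46*0.4) = -0.6769

-0.6769


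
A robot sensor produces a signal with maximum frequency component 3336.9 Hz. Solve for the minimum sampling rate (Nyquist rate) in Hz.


f_s,min = 2*f_max = 2*3336.9 = 6673.8000

6673.8000 Hz


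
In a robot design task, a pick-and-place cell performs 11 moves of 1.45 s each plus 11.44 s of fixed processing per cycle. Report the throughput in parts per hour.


T_cycle = 11*1.45 + 11.44 = 27.3900 s
rate = 3600/T = 131.4348

131.4348 parts/hour


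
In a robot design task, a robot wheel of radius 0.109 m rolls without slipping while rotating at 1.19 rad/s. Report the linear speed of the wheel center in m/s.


v = omega * r = 1.19 * 0.109 = 0.1297

0.1297 m/s


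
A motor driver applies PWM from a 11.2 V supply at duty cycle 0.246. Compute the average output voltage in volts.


V_avg = V_supply * D = 11.2*0.246 = 2.7552

2.7552 V


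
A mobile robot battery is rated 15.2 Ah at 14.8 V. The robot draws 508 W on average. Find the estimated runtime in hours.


E = 15.2*14.8 = 224.9600 Wh
t = E/P = 224.9600/508 = 0.4428

0.4428 hours


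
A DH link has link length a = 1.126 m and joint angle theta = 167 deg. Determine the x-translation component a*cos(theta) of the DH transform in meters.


a*cos(theta) = 1.126*cos(167 deg) = -1.0971

-1.0971 m


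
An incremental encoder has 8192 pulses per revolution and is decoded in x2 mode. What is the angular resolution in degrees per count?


resolution = 360 / (PPR * 2) = 360 / 16384 = 0.0220

0.0220 degrees


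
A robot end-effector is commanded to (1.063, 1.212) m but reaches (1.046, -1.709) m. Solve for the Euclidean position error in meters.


dx = 1.046 - (1.063) = -0.0170, dy = -1.709 - (1.212) = -2.9210
err = sqrt(0.000289 + 8.532241) = 2.9210

2.9210 m


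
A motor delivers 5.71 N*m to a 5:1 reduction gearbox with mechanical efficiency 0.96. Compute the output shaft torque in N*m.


tau_out = tau_in * N * eta = 5.71 * 5 * 0.96 = 27.4080

27.4080 N*m


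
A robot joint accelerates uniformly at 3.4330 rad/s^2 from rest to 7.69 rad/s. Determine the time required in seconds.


t = delta_omega / alpha = 7.69 / 3.4330 = 2.2400

2.2400 s


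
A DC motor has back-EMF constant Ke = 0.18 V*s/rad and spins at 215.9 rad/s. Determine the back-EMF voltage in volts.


V_emf = Ke * omega = 0.18*215.9 = 38.8620

38.8620 V


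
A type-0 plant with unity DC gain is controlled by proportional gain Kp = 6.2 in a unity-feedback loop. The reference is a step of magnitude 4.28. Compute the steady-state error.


e_ss = R/(1 + Kp) = 4.28/(1 + 6.2) = 4.28/7.2000 = 0.5944

0.5944
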